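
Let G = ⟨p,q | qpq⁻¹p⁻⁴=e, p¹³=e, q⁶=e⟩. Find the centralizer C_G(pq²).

⟨pq²⟩ ⊆ C_G(pq²) since powers of pq² commute with pq²; so |C_G(pq²)| ≥ |⟨pq²⟩| = 3.
By orbit–stabilizer, |C_G(pq²)| = |G| / |conj. class of pq²| = 78 / 13 = 6.
The 6 elements commuting with pq² are {e, pq², p⁴q⁴, p⁸q, p¹¹q⁵, p¹²q³}.

Answer: {e, pq², p⁴q⁴, p⁸q, p¹¹q⁵, p¹²q³}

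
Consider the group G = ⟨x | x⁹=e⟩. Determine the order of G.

G is generated by a single element, so G is cyclic. The relator gives x⁹ = e and no smaller power is forced to be e, so the 9 powers {e, x, x², x³, x⁴, x⁵, x⁶, x⁷, x⁸} are distinct. Hence |G| = 9.

Answer: 9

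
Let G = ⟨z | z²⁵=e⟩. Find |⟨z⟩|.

|⟨z⟩| equals the order of z. Compute successive powers until reaching e:
  z¹ = z, z² = z², z³ = z³, z⁴ = z⁴, z⁵ = z⁵, z⁶ = z⁶, z⁷ = z⁷, z⁸ = z⁸, z⁹ = z⁹, z¹⁰ = z¹⁰, z¹¹ = z¹¹, z¹² = z¹², z¹³ = z¹³, z¹⁴ = z¹⁴, z¹⁵ = z¹⁵, z¹⁶ = z¹⁶, z¹⁷ = z¹⁷, z¹⁸ = z¹⁸, z¹⁹ = z¹⁹, z²⁰ = z²⁰, z²¹ = z²¹, z²² = z²², z²³ = z²³, z²⁴ = z²⁴, z²⁵ = e.
The smallest positive k with zᵏ = e is 25, so |⟨z⟩| = 25.

Answer: 25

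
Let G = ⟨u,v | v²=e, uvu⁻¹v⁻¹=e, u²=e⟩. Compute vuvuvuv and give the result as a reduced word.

Multiply left to right, reducing at each step:
  v · u = uv
  (uv) · v = u
  u · u = e
  e · v = v
  v · u = uv
  (uv) · v = u

Answer: u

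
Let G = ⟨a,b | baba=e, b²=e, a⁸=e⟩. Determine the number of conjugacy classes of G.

The conjugacy classes (representative and size) are:
  [e] (size 1), [a] (size 2), [a⁶] (size 2), [a³] (size 2), [a⁴] (size 1), [b] (size 4), [a⁵b] (size 4).
Class equation: 1 + 2 + 2 + 2 + 1 + 4 + 4 = 16 = |G|. So G has 7 conjugacy classes.

Answer: 7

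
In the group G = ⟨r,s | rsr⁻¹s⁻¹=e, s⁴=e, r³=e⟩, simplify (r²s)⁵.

Compute successive powers of (r²s), reducing at each step:
  (r²s)²: (r²s) · r² = rs;   (rs) · s = rs²
  (r²s)³: (rs²) · r² = s²;   (s²) · s = s³
  (r²s)⁴: (s³) · r² = r²s³;   (r²s³) · s = r²
  (r²s)⁵: (r²) · r² = r;   r · s = rs

Answer: rs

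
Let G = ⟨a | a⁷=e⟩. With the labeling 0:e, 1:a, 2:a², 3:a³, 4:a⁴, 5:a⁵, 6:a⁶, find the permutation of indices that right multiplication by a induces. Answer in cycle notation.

(0 1 2 3 4 5 6)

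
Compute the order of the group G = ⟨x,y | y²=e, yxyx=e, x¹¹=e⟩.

Enumerate words in the generators, reducing via the relations: the distinct elements are
  {e, x, y, xy, x², x³, x⁴, x⁵, x⁶, x⁷, x⁸, x⁹, x²y, x³y, x¹⁰, x⁴y, x⁵y, x⁶y, x⁷y, x⁸y, x⁹y, x¹⁰y}.
No further products give new elements, so |G| = 22.

Answer: 22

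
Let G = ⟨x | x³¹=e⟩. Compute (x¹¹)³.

Compute successive powers of (x¹¹), reducing at each step:
  (x¹¹)²: (x¹¹) · x¹¹ = x²²
  (x¹¹)³: (x²²) · x¹¹ = x²

Answer: x²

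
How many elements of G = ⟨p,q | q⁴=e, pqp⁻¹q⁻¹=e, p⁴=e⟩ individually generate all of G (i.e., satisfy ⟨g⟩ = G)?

⟨g⟩ = G would require ord(g) = |G| = 16, but the maximum element order in G is 4 < 16. So G is not cyclic and no single element generates it: the count is 0.

Answer: 0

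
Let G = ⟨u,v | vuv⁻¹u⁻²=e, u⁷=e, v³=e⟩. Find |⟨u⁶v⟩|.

|⟨u⁶v⟩| equals the order of u⁶v. Compute successive powers until reaching e:
  (u⁶v)¹ = u⁶v, (u⁶v)² = u⁴v², (u⁶v)³ = e.
The smallest positive k with (u⁶v)ᵏ = e is 3, so |⟨u⁶v⟩| = 3.

Answer: 3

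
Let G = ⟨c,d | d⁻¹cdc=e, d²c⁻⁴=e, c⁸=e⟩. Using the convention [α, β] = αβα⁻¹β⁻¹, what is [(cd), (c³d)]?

[(cd), (c³d)] = (cd)·(c³d)·(cd)⁻¹·(c³d)⁻¹.
  (cd) · (c³d) = c²
  (c²) · (cd⁻¹) = c³d⁻¹
  (c³d⁻¹) · (c³d⁻¹) = c⁴

Answer: c⁴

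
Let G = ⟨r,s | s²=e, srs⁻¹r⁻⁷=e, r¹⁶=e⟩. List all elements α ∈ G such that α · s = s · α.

⟨s⟩ ⊆ C_G(s) since powers of s commute with s; so |C_G(s)| ≥ |⟨s⟩| = 2.
By orbit–stabilizer, |C_G(s)| = |G| / |conj. class of s| = 32 / 8 = 4.
The 4 elements commuting with s are {e, r⁸, s, r⁸s}.

Answer: {e, r⁸, s, r⁸s}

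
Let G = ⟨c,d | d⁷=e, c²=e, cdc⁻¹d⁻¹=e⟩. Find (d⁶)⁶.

Compute successive powers of (d⁶), reducing at each step:
  (d⁶)²: (d⁶) · d⁶ = d⁵
  (d⁶)³: (d⁵) · d⁶ = d⁴
  (d⁶)⁴: (d⁴) · d⁶ = d³
  (d⁶)⁵: (d³) · d⁶ = d²
  (d⁶)⁶: (d²) · d⁶ = d

Answer: d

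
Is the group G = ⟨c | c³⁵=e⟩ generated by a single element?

|G| = 35. The element c has order 35 (its powers give 35 distinct elements), so ⟨c⟩ = G and G is cyclic.

Answer: Yes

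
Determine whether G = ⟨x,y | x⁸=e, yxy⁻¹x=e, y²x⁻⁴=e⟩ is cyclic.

Every cyclic group is abelian. But x·y = xy while y·x = x³y⁻¹, so x·y ≠ y·x and G is not abelian. Hence G is not cyclic.

Answer: No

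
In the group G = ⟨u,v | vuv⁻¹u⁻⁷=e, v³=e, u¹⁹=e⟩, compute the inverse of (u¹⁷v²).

The order of (u¹⁷v²) is 3 (smallest k with (u¹⁷v²)ᵏ = e), so (u¹⁷v²)⁻¹ = (u¹⁷v²)² = u¹⁴v.
Check: (u¹⁷v²) · (u¹⁴v) → (u¹⁷v²) · u¹⁴ = v²;   (v²) · v = e, giving e as required.

Answer: u¹⁴v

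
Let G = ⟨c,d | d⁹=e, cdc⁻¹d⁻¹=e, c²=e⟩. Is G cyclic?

|G| = 18. The element cd has order 18 (its powers give 18 distinct elements), so ⟨cd⟩ = G and G is cyclic.

Answer: Yes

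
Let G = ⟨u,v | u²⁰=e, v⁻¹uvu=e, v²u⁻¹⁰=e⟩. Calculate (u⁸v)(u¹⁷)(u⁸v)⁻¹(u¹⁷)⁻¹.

[(u⁸v), (u¹⁷)] = (u⁸v)·(u¹⁷)·(u⁸v)⁻¹·(u¹⁷)⁻¹.
  (u⁸v) · (u¹⁷) = uv⁻¹
  (uv⁻¹) · (u⁸v⁻¹) = u³
  (u³) · (u³) = u⁶

Answer: u⁶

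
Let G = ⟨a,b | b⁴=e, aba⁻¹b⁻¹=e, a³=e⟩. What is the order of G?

Enumerate words in the generators, reducing via the relations: the distinct elements are
  {a, b, e, ab, a², b², b³, ab², ab³, a²b, a²b², a²b³}.
No further products give new elements, so |G| = 12.

Answer: 12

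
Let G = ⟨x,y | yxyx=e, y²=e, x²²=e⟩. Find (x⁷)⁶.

Compute successive powers of (x⁷), reducing at each step:
  (x⁷)²: (x⁷) · x⁷ = x¹⁴
  (x⁷)³: (x¹⁴) · x⁷ = x²¹
  (x⁷)⁴: (x²¹) · x⁷ = x⁶
  (x⁷)⁵: (x⁶) · x⁷ = x¹³
  (x⁷)⁶: (x¹³) · x⁷ = x²⁰

Answer: x²⁰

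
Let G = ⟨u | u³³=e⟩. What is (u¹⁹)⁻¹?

The order of (u¹⁹) is 33 (smallest k with (u¹⁹)ᵏ = e), so (u¹⁹)⁻¹ = (u¹⁹)³² = u¹⁴.
Check: (u¹⁹) · (u¹⁴) → (u¹⁹) · u¹⁴ = e, giving e as required.

Answer: u¹⁴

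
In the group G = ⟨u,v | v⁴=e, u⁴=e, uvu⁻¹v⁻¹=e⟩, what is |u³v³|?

Compute successive powers until reaching e:
  (u³v³)¹ = u³v³, (u³v³)² = u²v², (u³v³)³ = uv, (u³v³)⁴ = e.
The smallest positive k with (u³v³)ᵏ = e is 4.

Answer: 4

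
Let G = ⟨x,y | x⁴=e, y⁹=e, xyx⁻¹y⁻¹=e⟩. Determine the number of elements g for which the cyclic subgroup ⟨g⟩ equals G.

G is cyclic of order 36. An element generates G iff its order is 36, and a cyclic group of order 36 has exactly φ(36) = 12 such elements.

Answer: 12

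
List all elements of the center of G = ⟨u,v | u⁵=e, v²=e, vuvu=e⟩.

An element z ∈ Z(G) iff z commutes with every generator.
For example e is central: e·u = u = u·e; e·v = v = v·e.
Whereas u ∉ Z(G) since u·v = uv ≠ u⁴v = v·u.
Checking each of the 10 elements this way gives Z(G) = {e}, of order 1.

Answer: {e}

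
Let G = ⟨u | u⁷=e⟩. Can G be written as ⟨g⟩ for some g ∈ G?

|G| = 7. The element u has order 7 (its powers give 7 distinct elements), so ⟨u⟩ = G and G is cyclic.

Answer: Yes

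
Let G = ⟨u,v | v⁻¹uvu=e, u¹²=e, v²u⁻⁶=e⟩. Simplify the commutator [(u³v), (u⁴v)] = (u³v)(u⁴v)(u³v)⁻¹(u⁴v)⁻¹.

[(u³v), (u⁴v)] = (u³v)·(u⁴v)·(u³v)⁻¹·(u⁴v)⁻¹.
  (u³v) · (u⁴v) = u⁵
  (u⁵) · (u³v⁻¹) = u²v
  (u²v) · (u⁴v⁻¹) = u¹⁰

Answer: u¹⁰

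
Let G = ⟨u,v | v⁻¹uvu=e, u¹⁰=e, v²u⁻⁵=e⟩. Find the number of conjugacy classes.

The conjugacy classes (representative and size) are:
  [e] (size 1), [u] (size 2), [u⁸] (size 2), [u⁷] (size 2), [u⁴] (size 2), [u⁵] (size 1), [u⁴v] (size 5), [u²v⁻¹] (size 5).
Class equation: 1 + 2 + 2 + 2 + 2 + 1 + 5 + 5 = 20 = |G|. So G has 8 conjugacy classes.

Answer: 8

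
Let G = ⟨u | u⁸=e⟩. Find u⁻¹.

The order of u is 8 (smallest k with uᵏ = e), so u⁻¹ = u⁷ = u⁷.
Check: u · (u⁷) → u · u⁷ = e, giving e as required.

Answer: u⁷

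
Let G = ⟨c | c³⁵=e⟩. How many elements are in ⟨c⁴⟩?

|⟨c⁴⟩| equals the order of c⁴. Compute successive powers until reaching e:
  (c⁴)¹ = c⁴, (c⁴)² = c⁸, (c⁴)³ = c¹², (c⁴)⁴ = c¹⁶, (c⁴)⁵ = c²⁰, (c⁴)⁶ = c²⁴, (c⁴)⁷ = c²⁸, (c⁴)⁸ = c³², (c⁴)⁹ = c, (c⁴)¹⁰ = c⁵, (c⁴)¹¹ = c⁹, (c⁴)¹² = c¹³, (c⁴)¹³ = c¹⁷, (c⁴)¹⁴ = c²¹, (c⁴)¹⁵ = c²⁵, (c⁴)¹⁶ = c²⁹, (c⁴)¹⁷ = c³³, (c⁴)¹⁸ = c², (c⁴)¹⁹ = c⁶, (c⁴)²⁰ = c¹⁰, (c⁴)²¹ = c¹⁴, (c⁴)²² = c¹⁸, (c⁴)²³ = c²², (c⁴)²⁴ = c²⁶, (c⁴)²⁵ = c³⁰, (c⁴)²⁶ = c³⁴, (c⁴)²⁷ = c³, (c⁴)²⁸ = c⁷, (c⁴)²⁹ = c¹¹, (c⁴)³⁰ = c¹⁵, (c⁴)³¹ = c¹⁹, (c⁴)³² = c²³, (c⁴)³³ = c²⁷, (c⁴)³⁴ = c³¹, (c⁴)³⁵ = e.
The smallest positive k with (c⁴)ᵏ = e is 35, so |⟨c⁴⟩| = 35.

Answer: 35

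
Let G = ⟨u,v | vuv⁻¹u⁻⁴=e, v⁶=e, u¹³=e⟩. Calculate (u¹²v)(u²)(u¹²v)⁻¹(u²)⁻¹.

[(u¹²v), (u²)] = (u¹²v)·(u²)·(u¹²v)⁻¹·(u²)⁻¹.
  (u¹²v) · (u²) = u⁷v
  (u⁷v) · (u¹⁰v⁵) = u⁸
  (u⁸) · (u¹¹) = u⁶

Answer: u⁶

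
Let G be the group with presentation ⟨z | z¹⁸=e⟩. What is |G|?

G is generated by a single element, so G is cyclic. The relator gives z¹⁸ = e and no smaller power is forced to be e, so the 18 powers {e, z, z², z³, z⁴, z⁵, z⁶, z⁷, z⁸, z⁹, z¹², z¹³, z¹¹, z¹⁰, z¹⁴, z¹⁵, z¹⁶, z¹⁷} are distinct. Hence |G| = 18.

Answer: 18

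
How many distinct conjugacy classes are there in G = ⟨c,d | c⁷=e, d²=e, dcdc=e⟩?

The conjugacy classes (representative and size) are:
  [e] (size 1), [c⁶] (size 2), [c⁵] (size 2), [c⁴] (size 2), [cd] (size 7).
Class equation: 1 + 2 + 2 + 2 + 7 = 14 = |G|. So G has 5 conjugacy classes.

Answer: 5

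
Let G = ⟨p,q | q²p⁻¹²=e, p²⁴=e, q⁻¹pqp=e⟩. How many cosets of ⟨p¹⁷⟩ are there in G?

First find ord(p¹⁷) by computing successive powers:
  (p¹⁷)¹ = p¹⁷, (p¹⁷)² = p¹⁰, (p¹⁷)³ = p³, (p¹⁷)⁴ = p²⁰, (p¹⁷)⁵ = p¹³, (p¹⁷)⁶ = p⁶, (p¹⁷)⁷ = p²³, (p¹⁷)⁸ = p¹⁶, (p¹⁷)⁹ = p⁹, (p¹⁷)¹⁰ = p², (p¹⁷)¹¹ = p¹⁹, (p¹⁷)¹² = p¹², (p¹⁷)¹³ = p⁵, (p¹⁷)¹⁴ = p²², (p¹⁷)¹⁵ = p¹⁵, (p¹⁷)¹⁶ = p⁸, (p¹⁷)¹⁷ = p, (p¹⁷)¹⁸ = p¹⁸, (p¹⁷)¹⁹ = p¹¹, (p¹⁷)²⁰ = p⁴, (p¹⁷)²¹ = p²¹, (p¹⁷)²² = p¹⁴, (p¹⁷)²³ = p⁷, (p¹⁷)²⁴ = e.
So |⟨p¹⁷⟩| = ord(p¹⁷) = 24. With |G| = 48, by Lagrange [G : ⟨p¹⁷⟩] = 48/24 = 2.

Answer: 2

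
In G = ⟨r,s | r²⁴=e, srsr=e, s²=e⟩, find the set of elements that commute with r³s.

⟨r³s⟩ ⊆ C_G(r³s) since powers of r³s commute with r³s; so |C_G(r³s)| ≥ |⟨r³s⟩| = 2.
By orbit–stabilizer, |C_G(r³s)| = |G| / |conj. class of r³s| = 48 / 12 = 4.
The 4 elements commuting with r³s are {e, r¹², r³s, r¹⁵s}.

Answer: {e, r¹², r³s, r¹⁵s}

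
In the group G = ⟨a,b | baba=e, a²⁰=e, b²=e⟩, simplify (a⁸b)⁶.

Compute successive powers of (a⁸b), reducing at each step:
  (a⁸b)²: (a⁸b) · a⁸ = b;   b · b = e
  (a⁸b)³: e · a⁸ = a⁸;   (a⁸) · b = a⁸b
  (a⁸b)⁴: (a⁸b) · a⁸ = b;   b · b = e
  (a⁸b)⁵: e · a⁸ = a⁸;   (a⁸) · b = a⁸b
  (a⁸b)⁶: (a⁸b) · a⁸ = b;   b · b = e

Answer: e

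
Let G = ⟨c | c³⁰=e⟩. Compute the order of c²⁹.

Compute successive powers until reaching e:
  (c²⁹)¹ = c²⁹, (c²⁹)² = c²⁸, (c²⁹)³ = c²⁷, (c²⁹)⁴ = c²⁶, (c²⁹)⁵ = c²⁵, (c²⁹)⁶ = c²⁴, (c²⁹)⁷ = c²³, (c²⁹)⁸ = c²², (c²⁹)⁹ = c²¹, (c²⁹)¹⁰ = c²⁰, (c²⁹)¹¹ = c¹⁹, (c²⁹)¹² = c¹⁸, (c²⁹)¹³ = c¹⁷, (c²⁹)¹⁴ = c¹⁶, (c²⁹)¹⁵ = c¹⁵, (c²⁹)¹⁶ = c¹⁴, (c²⁹)¹⁷ = c¹³, (c²⁹)¹⁸ = c¹², (c²⁹)¹⁹ = c¹¹, (c²⁹)²⁰ = c¹⁰, (c²⁹)²¹ = c⁹, (c²⁹)²² = c⁸, (c²⁹)²³ = c⁷, (c²⁹)²⁴ = c⁶, (c²⁹)²⁵ = c⁵, (c²⁹)²⁶ = c⁴, (c²⁹)²⁷ = c³, (c²⁹)²⁸ = c², (c²⁹)²⁹ = c, (c²⁹)³⁰ = e.
The smallest positive k with (c²⁹)ᵏ = e is 30.

Answer: 30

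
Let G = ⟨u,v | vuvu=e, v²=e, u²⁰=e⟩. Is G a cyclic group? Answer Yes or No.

Every cyclic group is abelian. But u·v = uv while v·u = u¹⁹v, so u·v ≠ v·u and G is not abelian. Hence G is not cyclic.

Answer: No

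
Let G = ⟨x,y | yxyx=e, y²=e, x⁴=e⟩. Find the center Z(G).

An element z ∈ Z(G) iff z commutes with every generator.
For example x² is central: (x²)·x = x³ = x·(x²); (x²)·y = x²y = y·(x²).
Whereas x ∉ Z(G) since x·y = xy ≠ x³y = y·x.
Checking each of the 8 elements this way gives Z(G) = {e, x²}, of order 2.

Answer: {e, x²}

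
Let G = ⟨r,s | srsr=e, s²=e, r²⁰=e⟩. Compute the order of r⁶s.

Compute successive powers until reaching e:
  (r⁶s)¹ = r⁶s, (r⁶s)² = e.
The smallest positive k with (r⁶s)ᵏ = e is 2.

Answer: 2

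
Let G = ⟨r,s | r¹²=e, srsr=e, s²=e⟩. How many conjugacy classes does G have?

The conjugacy classes (representative and size) are:
  [e] (size 1), [r¹¹] (size 2), [r²] (size 2), [r⁹] (size 2), [r⁴] (size 2), [r⁵] (size 2), [r⁶] (size 1), [s] (size 6), [rs] (size 6).
Class equation: 1 + 2 + 2 + 2 + 2 + 2 + 1 + 6 + 6 = 24 = |G|. So G has 9 conjugacy classes.

Answer: 9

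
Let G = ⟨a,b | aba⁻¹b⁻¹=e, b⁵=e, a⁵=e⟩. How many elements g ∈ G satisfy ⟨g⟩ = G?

⟨g⟩ = G would require ord(g) = |G| = 25, but the maximum element order in G is 5 < 25. So G is not cyclic and no single element generates it: the count is 0.

Answer: 0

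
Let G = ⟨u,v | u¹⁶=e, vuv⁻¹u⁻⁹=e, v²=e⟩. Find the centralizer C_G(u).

⟨u⟩ ⊆ C_G(u) since powers of u commute with u; so |C_G(u)| ≥ |⟨u⟩| = 16.
By orbit–stabilizer, |C_G(u)| = |G| / |conj. class of u| = 32 / 2 = 16.
The 16 elements commuting with u are {e, u, u², u³, u⁴, u⁵, u⁶, u⁷, u⁸, u⁹, u¹⁰, u¹¹, u¹², u¹³, u¹⁴, u¹⁵}.

Answer: {e, u, u², u³, u⁴, u⁵, u⁶, u⁷, u⁸, u⁹, u¹⁰, u¹¹, u¹², u¹³, u¹⁴, u¹⁵}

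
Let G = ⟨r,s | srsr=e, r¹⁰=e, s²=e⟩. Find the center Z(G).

An element z ∈ Z(G) iff z commutes with every generator.
For example r⁵ is central: (r⁵)·r = r⁶ = r·(r⁵); (r⁵)·s = r⁵s = s·(r⁵).
Whereas r ∉ Z(G) since r·s = rs ≠ r⁹s = s·r.
Checking each of the 20 elements this way gives Z(G) = {e, r⁵}, of order 2.

Answer: {e, r⁵}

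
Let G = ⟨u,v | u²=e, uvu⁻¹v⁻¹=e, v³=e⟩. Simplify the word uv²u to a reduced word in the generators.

Multiply left to right, reducing at each step:
  u · v² = uv²
  (uv²) · u = v²

Answer: v²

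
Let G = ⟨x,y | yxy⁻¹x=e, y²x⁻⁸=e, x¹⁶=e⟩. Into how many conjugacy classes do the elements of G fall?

The conjugacy classes (representative and size) are:
  [e] (size 1), [x] (size 2), [x¹⁴] (size 2), [x¹³] (size 2), [x¹²] (size 2), [x⁵] (size 2), [x¹⁰] (size 2), [x⁷] (size 2), [x⁸] (size 1), [y⁻¹] (size 8), [x⁷y⁻¹] (size 8).
Class equation: 1 + 2 + 2 + 2 + 2 + 2 + 2 + 2 + 1 + 8 + 8 = 32 = |G|. So G has 11 conjugacy classes.

Answer: 11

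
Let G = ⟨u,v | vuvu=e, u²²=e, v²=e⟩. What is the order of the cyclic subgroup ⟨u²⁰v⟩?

|⟨u²⁰v⟩| equals the order of u²⁰v. Compute successive powers until reaching e:
  (u²⁰v)¹ = u²⁰v, (u²⁰v)² = e.
The smallest positive k with (u²⁰v)ᵏ = e is 2, so |⟨u²⁰v⟩| = 2.

Answer: 2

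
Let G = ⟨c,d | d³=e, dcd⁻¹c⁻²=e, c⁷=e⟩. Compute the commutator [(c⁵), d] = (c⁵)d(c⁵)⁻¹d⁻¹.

[(c⁵), d] = (c⁵)·d·(c⁵)⁻¹·d⁻¹.
  (c⁵) · d = c⁵d
  (c⁵d) · (c²) = c²d
  (c²d) · (d²) = c²

Answer: c²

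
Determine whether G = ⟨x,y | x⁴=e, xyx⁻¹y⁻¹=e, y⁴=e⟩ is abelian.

Each pair of generators commutes: x·y = xy = y·x. Since the generators pairwise commute, every element of G commutes with every other, so G is abelian.

Answer: Yes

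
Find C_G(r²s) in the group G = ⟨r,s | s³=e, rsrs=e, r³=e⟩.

⟨r²s⟩ ⊆ C_G(r²s) since powers of r²s commute with r²s; so |C_G(r²s)| ≥ |⟨r²s⟩| = 3.
By orbit–stabilizer, |C_G(r²s)| = |G| / |conj. class of r²s| = 12 / 4 = 3.
The 3 elements commuting with r²s are {e, r²s, s²r}.

Answer: {e, r²s, s²r}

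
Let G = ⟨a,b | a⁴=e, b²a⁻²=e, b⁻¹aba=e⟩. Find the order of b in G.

Compute successive powers until reaching e:
  b¹ = b, b² = a², b³ = b⁻¹, b⁴ = e.
The smallest positive k with bᵏ = e is 4.

Answer: 4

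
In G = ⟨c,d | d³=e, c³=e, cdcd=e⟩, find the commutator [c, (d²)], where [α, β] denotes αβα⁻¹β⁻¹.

[c, (d²)] = c·(d²)·c⁻¹·(d²)⁻¹.
  c · (d²) = cd²
  (cd²) · (c²) = c²d
  (c²d) · d = c²d²

Answer: c²d²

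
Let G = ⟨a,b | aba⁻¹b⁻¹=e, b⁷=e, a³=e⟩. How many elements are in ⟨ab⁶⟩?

|⟨ab⁶⟩| equals the order of ab⁶. Compute successive powers until reaching e:
  (ab⁶)¹ = ab⁶, (ab⁶)² = a²b⁵, (ab⁶)³ = b⁴, (ab⁶)⁴ = ab³, (ab⁶)⁵ = a²b², (ab⁶)⁶ = b, (ab⁶)⁷ = a, (ab⁶)⁸ = a²b⁶, (ab⁶)⁹ = b⁵, (ab⁶)¹⁰ = ab⁴, (ab⁶)¹¹ = a²b³, (ab⁶)¹² = b², (ab⁶)¹³ = ab, (ab⁶)¹⁴ = a², (ab⁶)¹⁵ = b⁶, (ab⁶)¹⁶ = ab⁵, (ab⁶)¹⁷ = a²b⁴, (ab⁶)¹⁸ = b³, (ab⁶)¹⁹ = ab², (ab⁶)²⁰ = a²b, (ab⁶)²¹ = e.
The smallest positive k with (ab⁶)ᵏ = e is 21, so |⟨ab⁶⟩| = 21.

Answer: 21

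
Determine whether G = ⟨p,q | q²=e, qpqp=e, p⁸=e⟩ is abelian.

p·q = pq but q·p = p⁷q, so p·q ≠ q·p and G is not abelian.

Answer: No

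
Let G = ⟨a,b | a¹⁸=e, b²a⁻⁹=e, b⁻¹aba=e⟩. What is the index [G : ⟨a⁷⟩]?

First find ord(a⁷) by computing successive powers:
  (a⁷)¹ = a⁷, (a⁷)² = a¹⁴, (a⁷)³ = a³, (a⁷)⁴ = a¹⁰, (a⁷)⁵ = a¹⁷, (a⁷)⁶ = a⁶, (a⁷)⁷ = a¹³, (a⁷)⁸ = a², (a⁷)⁹ = a⁹, (a⁷)¹⁰ = a¹⁶, (a⁷)¹¹ = a⁵, (a⁷)¹² = a¹², (a⁷)¹³ = a, (a⁷)¹⁴ = a⁸, (a⁷)¹⁵ = a¹⁵, (a⁷)¹⁶ = a⁴, (a⁷)¹⁷ = a¹¹, (a⁷)¹⁸ = e.
So |⟨a⁷⟩| = ord(a⁷) = 18. With |G| = 36, by Lagrange [G : ⟨a⁷⟩] = 36/18 = 2.

Answer: 2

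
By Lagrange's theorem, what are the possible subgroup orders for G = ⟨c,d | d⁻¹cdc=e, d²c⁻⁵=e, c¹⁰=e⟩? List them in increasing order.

|G| = 20 = 2² · 5. By Lagrange's theorem the order of any subgroup divides 20; the divisors of 20 are 1, 2, 4, 5, 10, 20.

Answer: 1, 2, 4, 5, 10, 20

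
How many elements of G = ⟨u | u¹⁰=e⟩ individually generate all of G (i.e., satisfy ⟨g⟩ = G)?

G is cyclic of order 10. An element generates G iff its order is 10, and a cyclic group of order 10 has exactly φ(10) = 4 such elements.

Answer: 4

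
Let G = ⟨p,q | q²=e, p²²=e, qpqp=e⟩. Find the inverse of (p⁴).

The order of (p⁴) is 11 (smallest k with (p⁴)ᵏ = e), so (p⁴)⁻¹ = (p⁴)¹⁰ = p¹⁸.
Check: (p⁴) · (p¹⁸) → (p⁴) · p¹⁸ = e, giving e as required.

Answer: p¹⁸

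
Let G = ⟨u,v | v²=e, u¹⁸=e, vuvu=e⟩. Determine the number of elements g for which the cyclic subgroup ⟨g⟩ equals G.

⟨g⟩ = G would require ord(g) = |G| = 36, but the maximum element order in G is 18 < 36. So G is not cyclic and no single element generates it: the count is 0.

Answer: 0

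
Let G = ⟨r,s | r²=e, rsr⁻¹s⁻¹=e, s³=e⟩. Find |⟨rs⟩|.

|⟨rs⟩| equals the order of rs. Compute successive powers until reaching e:
  (rs)¹ = rs, (rs)² = s², (rs)³ = r, (rs)⁴ = s, (rs)⁵ = rs², (rs)⁶ = e.
The smallest positive k with (rs)ᵏ = e is 6, so |⟨rs⟩| = 6.

Answer: 6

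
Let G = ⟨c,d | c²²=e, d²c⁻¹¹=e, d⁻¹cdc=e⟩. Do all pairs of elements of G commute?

c·d = cd but d·c = c¹⁰d⁻¹, so c·d ≠ d·c and G is not abelian.

Answer: No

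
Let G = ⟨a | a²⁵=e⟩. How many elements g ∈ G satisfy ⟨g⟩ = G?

G is cyclic of order 25. An element generates G iff its order is 25, and a cyclic group of order 25 has exactly φ(25) = 20 such elements.

Answer: 20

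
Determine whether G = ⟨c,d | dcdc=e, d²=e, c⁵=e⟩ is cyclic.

Every cyclic group is abelian. But c·d = cd while d·c = c⁴d, so c·d ≠ d·c and G is not abelian. Hence G is not cyclic.

Answer: No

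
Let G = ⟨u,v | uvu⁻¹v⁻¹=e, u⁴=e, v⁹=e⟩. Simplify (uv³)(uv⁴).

Compute (uv³) · (uv⁴) by multiplying left to right and reducing via the relations at each step:
  (uv³) · u = u²v³
  (u²v³) · v⁴ = u²v⁷

Answer: u²v⁷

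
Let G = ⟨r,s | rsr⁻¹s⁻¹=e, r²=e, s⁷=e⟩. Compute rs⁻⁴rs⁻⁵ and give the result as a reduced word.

Multiply left to right, reducing at each step:
  r · s⁻⁴ = rs³
  (rs³) · r = s³
  (s³) · s⁻⁵ = s⁵

Answer: s⁵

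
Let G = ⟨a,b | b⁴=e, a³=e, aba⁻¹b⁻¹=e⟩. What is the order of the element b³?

Compute successive powers until reaching e:
  (b³)¹ = b³, (b³)² = b², (b³)³ = b, (b³)⁴ = e.
The smallest positive k with (b³)ᵏ = e is 4.

Answer: 4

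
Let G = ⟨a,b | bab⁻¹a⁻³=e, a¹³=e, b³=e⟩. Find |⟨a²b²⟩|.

|⟨a²b²⟩| equals the order of a²b². Compute successive powers until reaching e:
  (a²b²)¹ = a²b², (a²b²)² = a⁷b, (a²b²)³ = e.
The smallest positive k with (a²b²)ᵏ = e is 3, so |⟨a²b²⟩| = 3.

Answer: 3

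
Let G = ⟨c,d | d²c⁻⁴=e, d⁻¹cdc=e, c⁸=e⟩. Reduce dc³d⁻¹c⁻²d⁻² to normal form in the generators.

Multiply left to right, reducing at each step:
  d · c³ = cd⁻¹
  (cd⁻¹) · d⁻¹ = c⁵
  (c⁵) · c⁻² = c³
  (c³) · d⁻² = c⁷

Answer: c⁷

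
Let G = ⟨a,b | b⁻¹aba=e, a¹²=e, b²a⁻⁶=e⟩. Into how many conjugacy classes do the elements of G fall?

The conjugacy classes (representative and size) are:
  [e] (size 1), [a¹¹] (size 2), [a²] (size 2), [a⁹] (size 2), [a⁴] (size 2), [a⁵] (size 2), [a⁶] (size 1), [a²b] (size 6), [ab] (size 6).
Class equation: 1 + 2 + 2 + 2 + 2 + 2 + 1 + 6 + 6 = 24 = |G|. So G has 9 conjugacy classes.

Answer: 9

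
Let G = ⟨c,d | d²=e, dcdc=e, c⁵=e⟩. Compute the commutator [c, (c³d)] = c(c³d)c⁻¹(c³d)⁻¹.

[c, (c³d)] = c·(c³d)·c⁻¹·(c³d)⁻¹.
  c · (c³d) = c⁴d
  (c⁴d) · (c⁴) = d
  d · (c³d) = c²

Answer: c²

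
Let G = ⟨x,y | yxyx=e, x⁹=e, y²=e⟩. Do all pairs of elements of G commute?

x·y = xy but y·x = x⁸y, so x·y ≠ y·x and G is not abelian.

Answer: No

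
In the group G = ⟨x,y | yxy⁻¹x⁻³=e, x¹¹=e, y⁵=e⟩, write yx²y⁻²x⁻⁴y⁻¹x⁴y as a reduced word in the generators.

Multiply left to right, reducing at each step:
  y · x² = x⁶y
  (x⁶y) · y⁻² = x⁶y⁴
  (x⁶y⁴) · x⁻⁴ = xy⁴
  (xy⁴) · y⁻¹ = xy³
  (xy³) · x⁴ = x¹⁰y³
  (x¹⁰y³) · y = x¹⁰y⁴

Answer: x¹⁰y⁴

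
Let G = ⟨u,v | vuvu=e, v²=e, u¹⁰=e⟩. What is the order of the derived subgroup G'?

G' = [G, G] is generated by all commutators. The generator-pair commutators are: [u, v] = u².
The subgroup they normally generate is {e, u², u⁴, u⁶, u⁸}, of order 5.
Check: |G/G'| = 20/5 = 4 is the order of the abelianisation.

Answer: 5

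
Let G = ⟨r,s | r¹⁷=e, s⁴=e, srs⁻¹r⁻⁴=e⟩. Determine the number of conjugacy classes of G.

The conjugacy classes (representative and size) are:
  [e] (size 1), [r⁴] (size 4), [r²] (size 4), [r⁵] (size 4), [r¹¹] (size 4), [r⁷s] (size 17), [r³s²] (size 17), [r⁹s³] (size 17).
Class equation: 1 + 4 + 4 + 4 + 4 + 17 + 17 + 17 = 68 = |G|. So G has 8 conjugacy classes.

Answer: 8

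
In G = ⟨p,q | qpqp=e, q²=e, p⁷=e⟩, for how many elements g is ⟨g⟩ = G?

⟨g⟩ = G would require ord(g) = |G| = 14, but the maximum element order in G is 7 < 14. So G is not cyclic and no single element generates it: the count is 0.

Answer: 0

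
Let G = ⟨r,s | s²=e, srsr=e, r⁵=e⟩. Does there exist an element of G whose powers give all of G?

Every cyclic group is abelian. But r·s = rs while s·r = r⁴s, so r·s ≠ s·r and G is not abelian. Hence G is not cyclic.

Answer: No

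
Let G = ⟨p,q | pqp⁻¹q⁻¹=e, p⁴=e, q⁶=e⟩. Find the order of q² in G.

Compute successive powers until reaching e:
  (q²)¹ = q², (q²)² = q⁴, (q²)³ = e.
The smallest positive k with (q²)ᵏ = e is 3.

Answer: 3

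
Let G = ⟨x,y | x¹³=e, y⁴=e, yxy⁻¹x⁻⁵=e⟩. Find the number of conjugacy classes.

The conjugacy classes (representative and size) are:
  [e] (size 1), [x] (size 4), [x²] (size 4), [x⁹] (size 4), [x¹²y] (size 13), [x⁴y²] (size 13), [x¹²y³] (size 13).
Class equation: 1 + 4 + 4 + 4 + 13 + 13 + 13 = 52 = |G|. So G has 7 conjugacy classes.

Answer: 7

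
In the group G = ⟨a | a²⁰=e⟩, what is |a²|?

Compute successive powers until reaching e:
  (a²)¹ = a², (a²)² = a⁴, (a²)³ = a⁶, (a²)⁴ = a⁸, (a²)⁵ = a¹⁰, (a²)⁶ = a¹², (a²)⁷ = a¹⁴, (a²)⁸ = a¹⁶, (a²)⁹ = a¹⁸, (a²)¹⁰ = e.
The smallest positive k with (a²)ᵏ = e is 10.

Answer: 10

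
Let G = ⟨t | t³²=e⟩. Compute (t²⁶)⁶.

Compute successive powers of (t²⁶), reducing at each step:
  (t²⁶)²: (t²⁶) · t²⁶ = t²⁰
  (t²⁶)³: (t²⁰) · t²⁶ = t¹⁴
  (t²⁶)⁴: (t¹⁴) · t²⁶ = t⁸
  (t²⁶)⁵: (t⁸) · t²⁶ = t²
  (t²⁶)⁶: (t²) · t²⁶ = t²⁸

Answer: t²⁸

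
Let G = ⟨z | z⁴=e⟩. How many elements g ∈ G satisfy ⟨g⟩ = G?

G is cyclic of order 4. An element generates G iff its order is 4, and a cyclic group of order 4 has exactly φ(4) = 2 such elements.

Answer: 2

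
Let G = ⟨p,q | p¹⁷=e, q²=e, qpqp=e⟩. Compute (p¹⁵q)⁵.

Compute successive powers of (p¹⁵q), reducing at each step:
  (p¹⁵q)²: (p¹⁵q) · p¹⁵ = q;   q · q = e
  (p¹⁵q)³: e · p¹⁵ = p¹⁵;   (p¹⁵) · q = p¹⁵q
  (p¹⁵q)⁴: (p¹⁵q) · p¹⁵ = q;   q · q = e
  (p¹⁵q)⁵: e · p¹⁵ = p¹⁵;   (p¹⁵) · q = p¹⁵q

Answer: p¹⁵q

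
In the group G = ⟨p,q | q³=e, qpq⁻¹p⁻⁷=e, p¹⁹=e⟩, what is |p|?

Compute successive powers until reaching e:
  p¹ = p, p² = p², p³ = p³, p⁴ = p⁴, p⁵ = p⁵, p⁶ = p⁶, p⁷ = p⁷, p⁸ = p⁸, p⁹ = p⁹, p¹⁰ = p¹⁰, p¹¹ = p¹¹, p¹² = p¹², p¹³ = p¹³, p¹⁴ = p¹⁴, p¹⁵ = p¹⁵, p¹⁶ = p¹⁶, p¹⁷ = p¹⁷, p¹⁸ = p¹⁸, p¹⁹ = e.
The smallest positive k with pᵏ = e is 19.

Answer: 19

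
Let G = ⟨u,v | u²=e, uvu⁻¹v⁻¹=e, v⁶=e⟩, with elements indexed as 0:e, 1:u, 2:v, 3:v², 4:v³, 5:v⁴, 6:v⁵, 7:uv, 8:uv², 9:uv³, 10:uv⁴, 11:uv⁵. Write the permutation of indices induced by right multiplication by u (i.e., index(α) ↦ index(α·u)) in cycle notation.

(0 1)(2 7)(3 8)(4 9)(5 10)(6 11)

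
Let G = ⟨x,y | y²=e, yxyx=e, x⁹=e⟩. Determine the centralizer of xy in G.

⟨xy⟩ ⊆ C_G(xy) since powers of xy commute with xy; so |C_G(xy)| ≥ |⟨xy⟩| = 2.
By orbit–stabilizer, |C_G(xy)| = |G| / |conj. class of xy| = 18 / 9 = 2.
The 2 elements commuting with xy are {e, xy}.

Answer: {e, xy}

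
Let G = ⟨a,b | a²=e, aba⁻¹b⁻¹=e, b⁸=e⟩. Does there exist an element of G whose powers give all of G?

|G| = 16, but the maximum element order in G is 8 < 16. No single element generates all of G, so G is not cyclic.

Answer: No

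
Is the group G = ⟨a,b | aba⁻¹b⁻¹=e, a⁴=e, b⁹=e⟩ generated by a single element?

|G| = 36. The element ab has order 36 (its powers give 36 distinct elements), so ⟨ab⟩ = G and G is cyclic.

Answer: Yes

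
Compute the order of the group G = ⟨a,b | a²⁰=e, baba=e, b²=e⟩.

Enumerate words in the generators, reducing via the relations: the distinct elements are
  {a, b, e, ab, a², a³, a⁴, a⁵, a⁶, a⁷, a⁸, a⁹, a²b, a³b, a¹², a¹³, a¹¹, a¹⁰, a¹⁴, a¹⁵, a¹⁶, a¹⁷, a¹⁸, a¹⁹, a⁴b, a⁵b, a⁶b, a⁷b, a⁸b, a⁹b, a¹²b, a¹³b, a¹¹b, a¹⁰b, a¹⁴b, a¹⁵b, a¹⁶b, a¹⁷b, a¹⁸b, a¹⁹b}.
No further products give new elements, so |G| = 40.

Answer: 40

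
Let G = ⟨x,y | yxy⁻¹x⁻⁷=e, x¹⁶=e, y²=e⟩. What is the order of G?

Enumerate words in the generators, reducing via the relations: the distinct elements are
  {e, x, y, xy, x², x³, x⁴, x⁵, x⁶, x⁷, x⁸, x⁹, x²y, x³y, x¹², x¹³, x¹¹, x¹⁰, x¹⁴, x¹⁵, x⁴y, x⁵y, x⁶y, x⁷y, x⁸y, x⁹y, x¹²y, x¹³y, x¹¹y, x¹⁰y, x¹⁴y, x¹⁵y}.
No further products give new elements, so |G| = 32.

Answer: 32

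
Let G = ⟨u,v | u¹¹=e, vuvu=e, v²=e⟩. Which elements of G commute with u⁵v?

⟨u⁵v⟩ ⊆ C_G(u⁵v) since powers of u⁵v commute with u⁵v; so |C_G(u⁵v)| ≥ |⟨u⁵v⟩| = 2.
By orbit–stabilizer, |C_G(u⁵v)| = |G| / |conj. class of u⁵v| = 22 / 11 = 2.
The 2 elements commuting with u⁵v are {e, u⁵v}.

Answer: {e, u⁵v}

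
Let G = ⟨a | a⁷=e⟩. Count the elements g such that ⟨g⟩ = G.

G is cyclic of order 7. An element generates G iff its order is 7, and a cyclic group of order 7 has exactly φ(7) = 6 such elements.

Answer: 6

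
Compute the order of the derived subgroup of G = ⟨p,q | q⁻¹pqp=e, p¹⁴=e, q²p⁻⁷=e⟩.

G' = [G, G] is generated by all commutators. The generator-pair commutators are: [p, q] = p².
The subgroup they normally generate is {e, p², p⁴, p⁶, p⁸, p¹⁰, p¹²}, of order 7.
Check: |G/G'| = 28/7 = 4 is the order of the abelianisation.

Answer: 7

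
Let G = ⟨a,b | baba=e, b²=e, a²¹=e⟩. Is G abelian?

a·b = ab but b·a = a²⁰b, so a·b ≠ b·a and G is not abelian.

Answer: No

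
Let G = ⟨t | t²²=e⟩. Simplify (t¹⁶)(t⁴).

Compute (t¹⁶) · (t⁴) by multiplying left to right and reducing via the relations at each step:
  (t¹⁶) · t⁴ = t²⁰

Answer: t²⁰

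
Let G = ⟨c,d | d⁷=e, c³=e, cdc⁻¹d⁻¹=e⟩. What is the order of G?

Enumerate words in the generators, reducing via the relations: the distinct elements are
  {c, d, e, cd, c², d², d³, d⁴, d⁵, d⁶, cd², cd³, cd⁴, cd⁵, cd⁶, c²d, c²d², c²d³, c²d⁴, c²d⁵, c²d⁶}.
No further products give new elements, so |G| = 21.

Answer: 21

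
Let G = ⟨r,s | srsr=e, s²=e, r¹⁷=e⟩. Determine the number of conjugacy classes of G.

The conjugacy classes (representative and size) are:
  [e] (size 1), [r¹⁶] (size 2), [r²] (size 2), [r³] (size 2), [r¹³] (size 2), [r¹²] (size 2), [r⁶] (size 2), [r¹⁰] (size 2), [r⁹] (size 2), [r⁷s] (size 17).
Class equation: 1 + 2 + 2 + 2 + 2 + 2 + 2 + 2 + 2 + 17 = 34 = |G|. So G has 10 conjugacy classes.

Answer: 10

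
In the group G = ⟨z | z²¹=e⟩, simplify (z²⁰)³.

Compute successive powers of (z²⁰), reducing at each step:
  (z²⁰)²: (z²⁰) · z²⁰ = z¹⁹
  (z²⁰)³: (z¹⁹) · z²⁰ = z¹⁸

Answer: z¹⁸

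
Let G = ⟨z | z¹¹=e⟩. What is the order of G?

G is generated by a single element, so G is cyclic. The relator gives z¹¹ = e and no smaller power is forced to be e, so the 11 powers {e, z, z², z³, z⁴, z⁵, z⁶, z⁷, z⁸, z⁹, z¹⁰} are distinct. Hence |G| = 11.

Answer: 11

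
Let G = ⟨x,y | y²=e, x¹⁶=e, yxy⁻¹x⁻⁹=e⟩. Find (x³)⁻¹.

The order of (x³) is 16 (smallest k with (x³)ᵏ = e), so (x³)⁻¹ = (x³)¹⁵ = x¹³.
Check: (x³) · (x¹³) → (x³) · x¹³ = e, giving e as required.

Answer: x¹³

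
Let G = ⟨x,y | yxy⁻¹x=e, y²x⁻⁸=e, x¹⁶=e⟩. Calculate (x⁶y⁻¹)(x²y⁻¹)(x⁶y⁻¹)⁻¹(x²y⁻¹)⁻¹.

[(x⁶y⁻¹), (x²y⁻¹)] = (x⁶y⁻¹)·(x²y⁻¹)·(x⁶y⁻¹)⁻¹·(x²y⁻¹)⁻¹.
  (x⁶y⁻¹) · (x²y⁻¹) = x¹²
  (x¹²) · (x⁶y) = x²y
  (x²y) · (x²y) = x⁸

Answer: x⁸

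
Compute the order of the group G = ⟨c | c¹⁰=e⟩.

G is generated by a single element, so G is cyclic. The relator gives c¹⁰ = e and no smaller power is forced to be e, so the 10 powers {c, e, c², c³, c⁴, c⁵, c⁶, c⁷, c⁸, c⁹} are distinct. Hence |G| = 10.

Answer: 10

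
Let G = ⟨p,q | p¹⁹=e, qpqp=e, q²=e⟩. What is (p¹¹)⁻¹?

The order of (p¹¹) is 19 (smallest k with (p¹¹)ᵏ = e), so (p¹¹)⁻¹ = (p¹¹)¹⁸ = p⁸.
Check: (p¹¹) · (p⁸) → (p¹¹) · p⁸ = e, giving e as required.

Answer: p⁸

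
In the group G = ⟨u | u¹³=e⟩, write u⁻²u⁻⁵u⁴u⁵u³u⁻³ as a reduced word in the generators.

Multiply left to right, reducing at each step:
  (u¹¹) · u⁻⁵ = u⁶
  (u⁶) · u⁴ = u¹⁰
  (u¹⁰) · u⁵ = u²
  (u²) · u³ = u⁵
  (u⁵) · u⁻³ = u²

Answer: u²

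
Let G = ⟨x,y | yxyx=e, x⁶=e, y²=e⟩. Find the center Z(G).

An element z ∈ Z(G) iff z commutes with every generator.
For example x³ is central: (x³)·x = x⁴ = x·(x³); (x³)·y = x³y = y·(x³).
Whereas x ∉ Z(G) since x·y = xy ≠ x⁵y = y·x.
Checking each of the 12 elements this way gives Z(G) = {e, x³}, of order 2.

Answer: {e, x³}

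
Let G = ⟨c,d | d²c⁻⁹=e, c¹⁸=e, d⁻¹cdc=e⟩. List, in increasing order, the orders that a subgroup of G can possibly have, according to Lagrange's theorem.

|G| = 36 = 2² · 3². By Lagrange's theorem the order of any subgroup divides 36; the divisors of 36 are 1, 2, 3, 4, 6, 9, 12, 18, 36.

Answer: 1, 2, 3, 4, 6, 9, 12, 18, 36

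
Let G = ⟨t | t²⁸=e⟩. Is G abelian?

G has a single generator, so G is cyclic and hence abelian.

Answer: Yes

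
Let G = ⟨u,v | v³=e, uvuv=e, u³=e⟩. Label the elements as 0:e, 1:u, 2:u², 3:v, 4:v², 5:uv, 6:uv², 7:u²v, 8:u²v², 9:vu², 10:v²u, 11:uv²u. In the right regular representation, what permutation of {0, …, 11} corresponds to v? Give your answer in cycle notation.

(0 3 4)(1 5 6)(2 7 8)(9 11 10)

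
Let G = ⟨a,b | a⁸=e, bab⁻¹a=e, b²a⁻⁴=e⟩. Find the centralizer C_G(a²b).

⟨a²b⟩ ⊆ C_G(a²b) since powers of a²b commute with a²b; so |C_G(a²b)| ≥ |⟨a²b⟩| = 4.
By orbit–stabilizer, |C_G(a²b)| = |G| / |conj. class of a²b| = 16 / 4 = 4.
The 4 elements commuting with a²b are {e, a⁴, a²b, a²b⁻¹}.

Answer: {e, a⁴, a²b, a²b⁻¹}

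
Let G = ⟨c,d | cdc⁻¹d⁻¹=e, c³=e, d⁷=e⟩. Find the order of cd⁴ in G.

Compute successive powers until reaching e:
  (cd⁴)¹ = cd⁴, (cd⁴)² = c²d, (cd⁴)³ = d⁵, (cd⁴)⁴ = cd², (cd⁴)⁵ = c²d⁶, (cd⁴)⁶ = d³, (cd⁴)⁷ = c, (cd⁴)⁸ = c²d⁴, (cd⁴)⁹ = d, (cd⁴)¹⁰ = cd⁵, (cd⁴)¹¹ = c²d², (cd⁴)¹² = d⁶, (cd⁴)¹³ = cd³, (cd⁴)¹⁴ = c², (cd⁴)¹⁵ = d⁴, (cd⁴)¹⁶ = cd, (cd⁴)¹⁷ = c²d⁵, (cd⁴)¹⁸ = d², (cd⁴)¹⁹ = cd⁶, (cd⁴)²⁰ = c²d³, (cd⁴)²¹ = e.
The smallest positive k with (cd⁴)ᵏ = e is 21.

Answer: 21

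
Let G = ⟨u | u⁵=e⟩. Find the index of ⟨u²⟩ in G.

First find ord(u²) by computing successive powers:
  (u²)¹ = u², (u²)² = u⁴, (u²)³ = u, (u²)⁴ = u³, (u²)⁵ = e.
So |⟨u²⟩| = ord(u²) = 5. With |G| = 5, by Lagrange [G : ⟨u²⟩] = 5/5 = 1.

Answer: 1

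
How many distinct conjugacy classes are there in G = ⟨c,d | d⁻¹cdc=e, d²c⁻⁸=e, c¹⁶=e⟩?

The conjugacy classes (representative and size) are:
  [e] (size 1), [c] (size 2), [c¹⁴] (size 2), [c³] (size 2), [c¹²] (size 2), [c⁵] (size 2), [c¹⁰] (size 2), [c⁷] (size 2), [c⁸] (size 1), [c⁶d] (size 8), [c³d⁻¹] (size 8).
Class equation: 1 + 2 + 2 + 2 + 2 + 2 + 2 + 2 + 1 + 8 + 8 = 32 = |G|. So G has 11 conjugacy classes.

Answer: 11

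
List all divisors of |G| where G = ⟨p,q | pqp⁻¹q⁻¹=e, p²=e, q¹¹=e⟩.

|G| = 22 = 2 · 11. By Lagrange's theorem the order of any subgroup divides 22; the divisors of 22 are 1, 2, 11, 22.

Answer: 1, 2, 11, 22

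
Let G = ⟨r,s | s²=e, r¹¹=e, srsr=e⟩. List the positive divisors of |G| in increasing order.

|G| = 22 = 2 · 11. By Lagrange's theorem the order of any subgroup divides 22; the divisors of 22 are 1, 2, 11, 22.

Answer: 1, 2, 11, 22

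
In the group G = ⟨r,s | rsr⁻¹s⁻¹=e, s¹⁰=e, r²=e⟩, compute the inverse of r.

The order of r is 2 (smallest k with rᵏ = e), so r⁻¹ = r¹ = r.
Check: r · r → r · r = e, giving e as required.

Answer: r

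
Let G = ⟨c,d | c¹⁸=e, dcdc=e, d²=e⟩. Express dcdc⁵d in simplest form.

Multiply left to right, reducing at each step:
  d · c = c¹⁷d
  (c¹⁷d) · d = c¹⁷
  (c¹⁷) · c⁵ = c⁴
  (c⁴) · d = c⁴d

Answer: c⁴d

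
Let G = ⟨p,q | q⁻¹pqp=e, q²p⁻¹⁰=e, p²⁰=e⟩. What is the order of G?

Enumerate words in the generators, reducing via the relations: the distinct elements are
  {e, p, q, pq, p², p³, p⁴, p⁵, p⁶, p⁷, p⁸, p⁹, p²q, p³q, p¹², p¹³, p¹¹, p¹⁰, p¹⁴, p¹⁵, p¹⁶, p¹⁷, p¹⁸, p¹⁹, p⁴q, p⁵q, p⁶q, p⁷q, p⁸q, p⁹q, q⁻¹, pq⁻¹, p²q⁻¹, p³q⁻¹, p⁴q⁻¹, p⁵q⁻¹, p⁶q⁻¹, p⁷q⁻¹, p⁸q⁻¹, p⁹q⁻¹}.
No further products give new elements, so |G| = 40.

Answer: 40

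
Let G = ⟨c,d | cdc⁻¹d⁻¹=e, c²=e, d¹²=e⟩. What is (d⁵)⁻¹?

The order of (d⁵) is 12 (smallest k with (d⁵)ᵏ = e), so (d⁵)⁻¹ = (d⁵)¹¹ = d⁷.
Check: (d⁵) · (d⁷) → (d⁵) · d⁷ = e, giving e as required.

Answer: d⁷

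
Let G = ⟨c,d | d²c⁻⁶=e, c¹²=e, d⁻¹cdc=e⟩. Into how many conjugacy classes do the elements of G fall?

The conjugacy classes (representative and size) are:
  [e] (size 1), [c¹¹] (size 2), [c²] (size 2), [c⁹] (size 2), [c⁴] (size 2), [c⁵] (size 2), [c⁶] (size 1), [c²d] (size 6), [cd] (size 6).
Class equation: 1 + 2 + 2 + 2 + 2 + 2 + 1 + 6 + 6 = 24 = |G|. So G has 9 conjugacy classes.

Answer: 9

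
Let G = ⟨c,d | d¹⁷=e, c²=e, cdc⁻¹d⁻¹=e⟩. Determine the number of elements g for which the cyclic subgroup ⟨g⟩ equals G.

G is cyclic of order 34. An element generates G iff its order is 34, and a cyclic group of order 34 has exactly φ(34) = 16 such elements.

Answer: 16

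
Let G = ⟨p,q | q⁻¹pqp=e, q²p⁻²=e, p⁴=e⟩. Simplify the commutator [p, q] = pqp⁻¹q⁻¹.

[p, q] = p·q·p⁻¹·q⁻¹.
  p · q = pq
  (pq) · (p³) = q⁻¹
  (q⁻¹) · (q⁻¹) = p²

Answer: p²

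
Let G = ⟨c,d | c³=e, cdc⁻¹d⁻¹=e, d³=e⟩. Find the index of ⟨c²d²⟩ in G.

First find ord(c²d²) by computing successive powers:
  (c²d²)¹ = c²d², (c²d²)² = cd, (c²d²)³ = e.
So |⟨c²d²⟩| = ord(c²d²) = 3. With |G| = 9, by Lagrange [G : ⟨c²d²⟩] = 9/3 = 3.

Answer: 3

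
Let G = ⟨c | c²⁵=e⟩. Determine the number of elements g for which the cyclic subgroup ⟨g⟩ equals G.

G is cyclic of order 25. An element generates G iff its order is 25, and a cyclic group of order 25 has exactly φ(25) = 20 such elements.

Answer: 20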